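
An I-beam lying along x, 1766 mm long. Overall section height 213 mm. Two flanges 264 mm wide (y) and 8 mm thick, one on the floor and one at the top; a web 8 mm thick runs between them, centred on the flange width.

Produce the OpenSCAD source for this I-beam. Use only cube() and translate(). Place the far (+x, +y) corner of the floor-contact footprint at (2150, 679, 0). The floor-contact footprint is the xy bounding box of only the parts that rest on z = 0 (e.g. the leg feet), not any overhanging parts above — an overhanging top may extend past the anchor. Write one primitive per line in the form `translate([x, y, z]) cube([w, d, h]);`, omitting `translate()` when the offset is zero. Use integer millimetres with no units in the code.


translate([384, 415, 0]) cube([1766, 264, 8]);
translate([384, 543, 8]) cube([1766, 8, 197]);
translate([384, 415, 205]) cube([1766, 264, 8]);


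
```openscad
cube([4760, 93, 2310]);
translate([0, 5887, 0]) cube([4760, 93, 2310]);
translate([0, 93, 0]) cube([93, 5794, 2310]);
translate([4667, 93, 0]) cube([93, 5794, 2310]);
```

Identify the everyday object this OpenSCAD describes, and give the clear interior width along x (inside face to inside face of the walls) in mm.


A house (or room) frame. The interior width is 4574 mm.

Four 2310 mm walls enclosing a rectangle with no floor or roof — a room or house frame. Outside width is 4760 mm and wall thickness is 93 mm, so the interior width is 4760 − 2 × 93 = 4574 mm.


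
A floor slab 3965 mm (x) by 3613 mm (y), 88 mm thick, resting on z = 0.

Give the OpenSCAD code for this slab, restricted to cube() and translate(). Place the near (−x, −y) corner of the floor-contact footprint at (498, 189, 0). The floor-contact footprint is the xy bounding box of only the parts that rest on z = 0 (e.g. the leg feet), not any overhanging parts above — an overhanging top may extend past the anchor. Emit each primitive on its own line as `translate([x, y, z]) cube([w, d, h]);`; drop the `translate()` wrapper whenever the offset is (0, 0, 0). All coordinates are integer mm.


translate([498, 189, 0]) cube([3965, 3613, 88]);


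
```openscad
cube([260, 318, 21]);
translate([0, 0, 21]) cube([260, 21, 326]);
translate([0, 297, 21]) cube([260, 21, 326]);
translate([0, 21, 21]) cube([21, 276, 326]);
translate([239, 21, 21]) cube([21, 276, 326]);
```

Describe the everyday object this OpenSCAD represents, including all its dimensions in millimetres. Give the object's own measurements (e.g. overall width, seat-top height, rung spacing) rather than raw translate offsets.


An open-topped rectangular box: outside dimensions 260×318×347 mm, with a uniform wall and base thickness of 21 mm. The base is a full 260×318 slab on the floor; four walls sit on top of the base. The front and back walls (the −y and +y sides) span the full width; the two side walls fit between them.


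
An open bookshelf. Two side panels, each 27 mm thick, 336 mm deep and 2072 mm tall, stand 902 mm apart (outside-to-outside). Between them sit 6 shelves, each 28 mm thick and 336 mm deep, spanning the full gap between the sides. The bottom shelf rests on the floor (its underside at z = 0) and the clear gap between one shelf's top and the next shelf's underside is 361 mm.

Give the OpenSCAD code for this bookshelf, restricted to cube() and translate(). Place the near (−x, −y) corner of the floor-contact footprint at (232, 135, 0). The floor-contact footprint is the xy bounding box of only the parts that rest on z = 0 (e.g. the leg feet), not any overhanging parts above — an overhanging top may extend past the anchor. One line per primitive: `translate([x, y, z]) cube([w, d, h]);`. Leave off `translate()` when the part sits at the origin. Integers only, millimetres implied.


translate([232, 135, 0]) cube([27, 336, 2072]);
translate([1107, 135, 0]) cube([27, 336, 2072]);
translate([259, 135, 0]) cube([848, 336, 28]);
translate([259, 135, 389]) cube([848, 336, 28]);
translate([259, 135, 778]) cube([848, 336, 28]);
translate([259, 135, 1167]) cube([848, 336, 28]);
translate([259, 135, 1556]) cube([848, 336, 28]);
translate([259, 135, 1945]) cube([848, 336, 28]);


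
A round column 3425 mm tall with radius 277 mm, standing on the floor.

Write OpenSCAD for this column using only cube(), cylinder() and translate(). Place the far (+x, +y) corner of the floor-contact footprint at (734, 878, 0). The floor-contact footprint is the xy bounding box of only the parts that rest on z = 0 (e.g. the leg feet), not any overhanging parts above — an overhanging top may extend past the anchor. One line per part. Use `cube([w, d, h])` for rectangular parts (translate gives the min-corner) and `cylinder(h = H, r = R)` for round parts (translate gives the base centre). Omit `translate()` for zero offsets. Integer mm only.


translate([457, 601, 0]) cylinder(h = 3425, r = 277);


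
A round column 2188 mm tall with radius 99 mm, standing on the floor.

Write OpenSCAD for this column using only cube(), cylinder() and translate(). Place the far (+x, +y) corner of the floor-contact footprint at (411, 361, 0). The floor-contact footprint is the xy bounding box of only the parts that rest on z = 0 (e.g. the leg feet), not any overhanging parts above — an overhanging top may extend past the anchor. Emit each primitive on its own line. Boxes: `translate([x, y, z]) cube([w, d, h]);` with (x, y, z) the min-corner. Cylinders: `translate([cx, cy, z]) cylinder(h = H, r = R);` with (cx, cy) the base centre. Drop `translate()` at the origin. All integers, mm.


translate([312, 262, 0]) cylinder(h = 2188, r = 99);


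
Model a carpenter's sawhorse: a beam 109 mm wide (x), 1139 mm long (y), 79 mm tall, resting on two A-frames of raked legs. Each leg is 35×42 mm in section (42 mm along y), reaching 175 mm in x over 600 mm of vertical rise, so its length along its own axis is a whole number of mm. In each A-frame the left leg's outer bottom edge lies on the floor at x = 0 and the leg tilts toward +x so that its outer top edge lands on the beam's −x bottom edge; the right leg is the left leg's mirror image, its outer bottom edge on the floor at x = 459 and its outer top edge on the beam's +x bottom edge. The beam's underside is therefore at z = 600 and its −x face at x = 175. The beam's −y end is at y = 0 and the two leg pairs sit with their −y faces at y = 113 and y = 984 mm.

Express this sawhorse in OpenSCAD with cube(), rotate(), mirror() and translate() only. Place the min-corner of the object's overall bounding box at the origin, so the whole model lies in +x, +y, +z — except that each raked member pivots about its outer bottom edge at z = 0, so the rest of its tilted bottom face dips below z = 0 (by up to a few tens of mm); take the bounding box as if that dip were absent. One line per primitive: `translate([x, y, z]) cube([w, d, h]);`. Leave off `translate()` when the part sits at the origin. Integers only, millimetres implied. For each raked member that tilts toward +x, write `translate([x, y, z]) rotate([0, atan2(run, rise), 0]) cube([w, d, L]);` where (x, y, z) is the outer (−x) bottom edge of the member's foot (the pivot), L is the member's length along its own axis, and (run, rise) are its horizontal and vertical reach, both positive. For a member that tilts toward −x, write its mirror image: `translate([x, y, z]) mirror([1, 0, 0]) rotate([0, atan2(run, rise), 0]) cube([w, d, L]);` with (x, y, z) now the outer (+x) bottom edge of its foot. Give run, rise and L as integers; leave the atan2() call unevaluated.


translate([175, 0, 600]) cube([109, 1139, 79]);
translate([0, 113, 0]) rotate([0, atan2(175, 600), 0]) cube([35, 42, 625]);
translate([459, 113, 0]) mirror([1, 0, 0]) rotate([0, atan2(175, 600), 0]) cube([35, 42, 625]);
translate([0, 984, 0]) rotate([0, atan2(175, 600), 0]) cube([35, 42, 625]);
translate([459, 984, 0]) mirror([1, 0, 0]) rotate([0, atan2(175, 600), 0]) cube([35, 42, 625]);


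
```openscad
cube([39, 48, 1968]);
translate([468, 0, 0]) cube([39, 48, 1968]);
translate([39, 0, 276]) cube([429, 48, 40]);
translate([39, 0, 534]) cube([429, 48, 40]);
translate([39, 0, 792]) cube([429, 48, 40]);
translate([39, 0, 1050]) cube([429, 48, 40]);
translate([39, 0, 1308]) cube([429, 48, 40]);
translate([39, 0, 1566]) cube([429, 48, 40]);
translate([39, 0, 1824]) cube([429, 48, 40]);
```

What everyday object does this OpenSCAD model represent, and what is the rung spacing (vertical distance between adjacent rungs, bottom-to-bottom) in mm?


A ladder. The rung spacing is 258 mm.

Two tall 39×48 posts with 7 short bars between them — a ladder. Adjacent rungs sit at z = 276 and z = 534, so the spacing is 534 − 276 = 258 mm.


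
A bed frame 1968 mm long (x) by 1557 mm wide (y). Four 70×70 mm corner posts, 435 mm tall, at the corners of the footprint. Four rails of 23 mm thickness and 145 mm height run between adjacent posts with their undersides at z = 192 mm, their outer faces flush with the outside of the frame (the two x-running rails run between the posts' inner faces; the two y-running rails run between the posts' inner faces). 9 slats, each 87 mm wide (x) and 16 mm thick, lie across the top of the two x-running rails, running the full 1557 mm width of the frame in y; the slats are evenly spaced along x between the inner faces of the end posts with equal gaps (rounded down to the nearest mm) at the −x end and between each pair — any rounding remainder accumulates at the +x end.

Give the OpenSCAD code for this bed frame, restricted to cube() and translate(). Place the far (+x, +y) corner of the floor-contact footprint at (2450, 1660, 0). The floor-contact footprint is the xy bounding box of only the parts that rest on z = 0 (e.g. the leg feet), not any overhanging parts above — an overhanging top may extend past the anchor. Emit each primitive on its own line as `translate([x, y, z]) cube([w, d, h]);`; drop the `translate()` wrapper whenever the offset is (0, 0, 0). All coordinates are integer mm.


// slat z = rail_z + rail_h = 192 + 145 = 337
// slat gap = ⌊(1828 − 9·87) / 10⌋ = 104
translate([482, 103, 0]) cube([70, 70, 435]);
translate([482, 1590, 0]) cube([70, 70, 435]);
translate([2380, 103, 0]) cube([70, 70, 435]);
translate([2380, 1590, 0]) cube([70, 70, 435]);
translate([552, 103, 192]) cube([1828, 23, 145]);
translate([552, 1637, 192]) cube([1828, 23, 145]);
translate([482, 173, 192]) cube([23, 1417, 145]);
translate([2427, 173, 192]) cube([23, 1417, 145]);
translate([656, 103, 337]) cube([87, 1557, 16]);
translate([847, 103, 337]) cube([87, 1557, 16]);
translate([1038, 103, 337]) cube([87, 1557, 16]);
translate([1229, 103, 337]) cube([87, 1557, 16]);
translate([1420, 103, 337]) cube([87, 1557, 16]);
translate([1611, 103, 337]) cube([87, 1557, 16]);
translate([1802, 103, 337]) cube([87, 1557, 16]);
translate([1993, 103, 337]) cube([87, 1557, 16]);
translate([2184, 103, 337]) cube([87, 1557, 16]);


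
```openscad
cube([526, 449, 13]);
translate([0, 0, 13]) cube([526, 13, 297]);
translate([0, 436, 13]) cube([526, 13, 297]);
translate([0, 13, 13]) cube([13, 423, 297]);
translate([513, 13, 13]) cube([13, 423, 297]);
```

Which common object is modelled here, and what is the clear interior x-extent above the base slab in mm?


An open box. The internal width is 500 mm.

A 526×449 base slab with four walls standing on it — an open box. The base is 526 mm wide and the walls are 13 mm thick, so the internal width is 526 − 2 × 13 = 500 mm.


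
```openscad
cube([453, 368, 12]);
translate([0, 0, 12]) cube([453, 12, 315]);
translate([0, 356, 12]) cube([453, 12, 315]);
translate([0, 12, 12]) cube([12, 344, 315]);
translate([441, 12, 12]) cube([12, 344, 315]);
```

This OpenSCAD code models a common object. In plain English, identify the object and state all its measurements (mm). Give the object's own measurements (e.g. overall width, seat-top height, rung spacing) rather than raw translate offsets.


An open-topped rectangular box: outside dimensions 453×368×327 mm, with a uniform wall and base thickness of 12 mm. The base is a full 453×368 slab on the floor; four walls sit on top of the base. The front and back walls (the −y and +y sides) span the full width; the two side walls fit between them.


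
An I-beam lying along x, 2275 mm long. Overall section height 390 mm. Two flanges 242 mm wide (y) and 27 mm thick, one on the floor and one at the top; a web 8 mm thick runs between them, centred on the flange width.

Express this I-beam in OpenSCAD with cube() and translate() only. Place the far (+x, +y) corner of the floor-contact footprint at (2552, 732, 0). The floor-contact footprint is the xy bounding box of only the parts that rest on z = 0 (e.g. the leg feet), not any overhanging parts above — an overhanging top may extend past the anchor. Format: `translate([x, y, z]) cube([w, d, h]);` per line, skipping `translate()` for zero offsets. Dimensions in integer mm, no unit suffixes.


translate([277, 490, 0]) cube([2275, 242, 27]);
translate([277, 607, 27]) cube([2275, 8, 336]);
translate([277, 490, 363]) cube([2275, 242, 27]);


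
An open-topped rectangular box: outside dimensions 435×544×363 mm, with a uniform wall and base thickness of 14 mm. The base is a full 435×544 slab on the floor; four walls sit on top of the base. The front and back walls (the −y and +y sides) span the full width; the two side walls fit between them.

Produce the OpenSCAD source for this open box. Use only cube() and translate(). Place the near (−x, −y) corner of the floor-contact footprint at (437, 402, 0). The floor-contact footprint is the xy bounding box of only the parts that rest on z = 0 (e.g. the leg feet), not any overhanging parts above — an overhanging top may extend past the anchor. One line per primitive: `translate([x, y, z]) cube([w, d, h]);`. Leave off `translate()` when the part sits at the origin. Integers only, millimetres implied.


translate([437, 402, 0]) cube([435, 544, 14]);
translate([437, 402, 14]) cube([435, 14, 349]);
translate([437, 932, 14]) cube([435, 14, 349]);
translate([437, 416, 14]) cube([14, 516, 349]);
translate([858, 416, 14]) cube([14, 516, 349]);


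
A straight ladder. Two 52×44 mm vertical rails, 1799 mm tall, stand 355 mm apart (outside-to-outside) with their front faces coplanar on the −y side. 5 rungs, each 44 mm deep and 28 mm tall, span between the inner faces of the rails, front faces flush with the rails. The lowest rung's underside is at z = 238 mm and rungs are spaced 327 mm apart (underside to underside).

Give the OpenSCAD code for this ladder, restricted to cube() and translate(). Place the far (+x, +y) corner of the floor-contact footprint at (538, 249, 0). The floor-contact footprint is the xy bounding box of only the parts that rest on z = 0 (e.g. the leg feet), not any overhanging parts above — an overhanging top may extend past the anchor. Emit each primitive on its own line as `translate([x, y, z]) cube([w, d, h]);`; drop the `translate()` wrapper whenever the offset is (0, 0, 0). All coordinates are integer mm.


// rung span = 355 - 2*52 = 251
// rung[k] z = 238 + k*327
translate([183, 205, 0]) cube([52, 44, 1799]);
translate([486, 205, 0]) cube([52, 44, 1799]);
translate([235, 205, 238]) cube([251, 44, 28]);
translate([235, 205, 565]) cube([251, 44, 28]);
translate([235, 205, 892]) cube([251, 44, 28]);
translate([235, 205, 1219]) cube([251, 44, 28]);
translate([235, 205, 1546]) cube([251, 44, 28]);


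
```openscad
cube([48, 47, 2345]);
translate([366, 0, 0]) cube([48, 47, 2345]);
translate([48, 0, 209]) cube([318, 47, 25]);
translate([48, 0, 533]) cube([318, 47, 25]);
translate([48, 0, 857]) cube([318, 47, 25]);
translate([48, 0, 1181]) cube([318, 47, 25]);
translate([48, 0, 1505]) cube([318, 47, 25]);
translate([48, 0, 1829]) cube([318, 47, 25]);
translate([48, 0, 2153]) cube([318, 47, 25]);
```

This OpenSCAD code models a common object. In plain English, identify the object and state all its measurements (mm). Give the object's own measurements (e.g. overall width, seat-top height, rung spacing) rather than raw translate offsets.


A straight ladder. Two 48×47 mm vertical rails, 2345 mm tall, stand 414 mm apart (outside-to-outside) with their front faces coplanar on the −y side. 7 rungs, each 47 mm deep and 25 mm tall, span between the inner faces of the rails, front faces flush with the rails. The lowest rung's underside is at z = 209 mm and rungs are spaced 324 mm apart (underside to underside).


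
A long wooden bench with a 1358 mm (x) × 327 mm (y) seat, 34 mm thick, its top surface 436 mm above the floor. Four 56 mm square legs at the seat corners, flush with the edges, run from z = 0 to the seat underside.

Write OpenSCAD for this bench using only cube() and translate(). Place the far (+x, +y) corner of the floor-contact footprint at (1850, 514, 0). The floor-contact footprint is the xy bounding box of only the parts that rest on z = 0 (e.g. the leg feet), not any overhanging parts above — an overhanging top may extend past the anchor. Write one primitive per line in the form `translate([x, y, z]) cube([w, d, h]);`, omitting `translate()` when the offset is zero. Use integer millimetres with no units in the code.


translate([492, 187, 402]) cube([1358, 327, 34]);
translate([492, 187, 0]) cube([56, 56, 402]);
translate([492, 458, 0]) cube([56, 56, 402]);
translate([1794, 187, 0]) cube([56, 56, 402]);
translate([1794, 458, 0]) cube([56, 56, 402]);


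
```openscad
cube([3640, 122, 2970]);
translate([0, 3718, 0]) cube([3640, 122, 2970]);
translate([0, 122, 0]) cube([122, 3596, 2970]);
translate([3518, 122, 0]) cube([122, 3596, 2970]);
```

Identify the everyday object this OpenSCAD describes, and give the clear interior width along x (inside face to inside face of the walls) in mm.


A house (or room) frame. The interior width is 3396 mm.

Four 2970 mm walls enclosing a rectangle with no floor or roof — a room or house frame. Outside width is 3640 mm and wall thickness is 122 mm, so the interior width is 3640 − 2 × 122 = 3396 mm.


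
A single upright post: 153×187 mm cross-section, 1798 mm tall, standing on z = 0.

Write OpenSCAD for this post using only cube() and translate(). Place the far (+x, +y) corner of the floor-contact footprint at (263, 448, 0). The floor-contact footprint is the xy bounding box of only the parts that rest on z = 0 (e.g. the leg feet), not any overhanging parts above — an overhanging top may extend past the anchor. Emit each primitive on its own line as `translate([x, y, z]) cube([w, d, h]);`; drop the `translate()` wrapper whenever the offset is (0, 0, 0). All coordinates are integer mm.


translate([110, 261, 0]) cube([153, 187, 1798]);


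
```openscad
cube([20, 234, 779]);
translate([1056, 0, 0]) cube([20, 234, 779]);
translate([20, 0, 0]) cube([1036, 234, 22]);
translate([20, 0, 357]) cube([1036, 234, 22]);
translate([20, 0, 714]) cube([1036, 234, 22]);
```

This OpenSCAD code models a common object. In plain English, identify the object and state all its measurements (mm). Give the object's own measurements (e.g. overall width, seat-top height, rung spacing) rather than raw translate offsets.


An open bookshelf. Two side panels, each 20 mm thick, 234 mm deep and 779 mm tall, stand 1076 mm apart (outside-to-outside). Between them sit 3 shelves, each 22 mm thick and 234 mm deep, spanning the full gap between the sides. The bottom shelf rests on the floor (its underside at z = 0) and the clear gap between one shelf's top and the next shelf's underside is 335 mm.


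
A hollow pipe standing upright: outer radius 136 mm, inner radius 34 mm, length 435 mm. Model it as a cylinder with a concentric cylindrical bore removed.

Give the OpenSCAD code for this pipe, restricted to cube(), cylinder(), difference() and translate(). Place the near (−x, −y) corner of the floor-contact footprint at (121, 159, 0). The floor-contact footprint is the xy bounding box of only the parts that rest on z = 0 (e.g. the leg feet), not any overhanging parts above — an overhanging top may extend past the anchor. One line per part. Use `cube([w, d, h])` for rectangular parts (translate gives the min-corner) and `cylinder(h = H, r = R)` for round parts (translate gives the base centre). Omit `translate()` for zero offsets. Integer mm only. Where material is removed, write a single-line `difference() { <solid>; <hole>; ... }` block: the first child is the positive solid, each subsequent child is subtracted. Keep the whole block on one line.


difference() { translate([257, 295, 0]) cylinder(h = 435, r = 136); translate([257, 295, 0]) cylinder(h = 435, r = 34); }


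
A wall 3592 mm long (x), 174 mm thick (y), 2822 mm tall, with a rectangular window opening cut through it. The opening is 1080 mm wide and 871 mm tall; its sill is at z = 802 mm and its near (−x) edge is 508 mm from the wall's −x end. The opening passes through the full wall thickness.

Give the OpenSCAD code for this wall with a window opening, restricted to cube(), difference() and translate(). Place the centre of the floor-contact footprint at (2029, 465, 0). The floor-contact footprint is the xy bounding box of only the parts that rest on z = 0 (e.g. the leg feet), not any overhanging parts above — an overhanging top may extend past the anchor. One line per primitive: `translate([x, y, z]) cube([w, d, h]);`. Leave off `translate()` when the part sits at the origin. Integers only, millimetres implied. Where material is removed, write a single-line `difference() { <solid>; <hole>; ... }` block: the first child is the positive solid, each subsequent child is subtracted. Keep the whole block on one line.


difference() { translate([233, 378, 0]) cube([3592, 174, 2822]); translate([741, 378, 802]) cube([1080, 174, 871]); }


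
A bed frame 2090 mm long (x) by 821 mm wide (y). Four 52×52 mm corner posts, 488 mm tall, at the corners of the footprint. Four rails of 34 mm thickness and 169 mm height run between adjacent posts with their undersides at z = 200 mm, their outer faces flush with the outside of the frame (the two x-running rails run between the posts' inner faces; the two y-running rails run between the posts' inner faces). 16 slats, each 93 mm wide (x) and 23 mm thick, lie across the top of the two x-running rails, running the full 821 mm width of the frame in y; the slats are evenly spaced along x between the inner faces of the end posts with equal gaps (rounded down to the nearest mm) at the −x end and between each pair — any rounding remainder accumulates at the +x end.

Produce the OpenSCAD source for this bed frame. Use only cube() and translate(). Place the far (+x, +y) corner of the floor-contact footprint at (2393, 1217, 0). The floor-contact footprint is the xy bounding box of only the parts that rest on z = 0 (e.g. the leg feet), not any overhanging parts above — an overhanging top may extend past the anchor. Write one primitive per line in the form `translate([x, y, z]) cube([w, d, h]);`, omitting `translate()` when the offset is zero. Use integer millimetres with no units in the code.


// slat z = rail_z + rail_h = 200 + 169 = 369
// slat gap = ⌊(1986 − 16·93) / 17⌋ = 29
translate([303, 396, 0]) cube([52, 52, 488]);
translate([303, 1165, 0]) cube([52, 52, 488]);
translate([2341, 396, 0]) cube([52, 52, 488]);
translate([2341, 1165, 0]) cube([52, 52, 488]);
translate([355, 396, 200]) cube([1986, 34, 169]);
translate([355, 1183, 200]) cube([1986, 34, 169]);
translate([303, 448, 200]) cube([34, 717, 169]);
translate([2359, 448, 200]) cube([34, 717, 169]);
translate([384, 396, 369]) cube([93, 821, 23]);
translate([506, 396, 369]) cube([93, 821, 23]);
translate([628, 396, 369]) cube([93, 821, 23]);
translate([750, 396, 369]) cube([93, 821, 23]);
translate([872, 396, 369]) cube([93, 821, 23]);
translate([994, 396, 369]) cube([93, 821, 23]);
translate([1116, 396, 369]) cube([93, 821, 23]);
translate([1238, 396, 369]) cube([93, 821, 23]);
translate([1360, 396, 369]) cube([93, 821, 23]);
translate([1482, 396, 369]) cube([93, 821, 23]);
translate([1604, 396, 369]) cube([93, 821, 23]);
translate([1726, 396, 369]) cube([93, 821, 23]);
translate([1848, 396, 369]) cube([93, 821, 23]);
translate([1970, 396, 369]) cube([93, 821, 23]);
translate([2092, 396, 369]) cube([93, 821, 23]);
translate([2214, 396, 369]) cube([93, 821, 23]);


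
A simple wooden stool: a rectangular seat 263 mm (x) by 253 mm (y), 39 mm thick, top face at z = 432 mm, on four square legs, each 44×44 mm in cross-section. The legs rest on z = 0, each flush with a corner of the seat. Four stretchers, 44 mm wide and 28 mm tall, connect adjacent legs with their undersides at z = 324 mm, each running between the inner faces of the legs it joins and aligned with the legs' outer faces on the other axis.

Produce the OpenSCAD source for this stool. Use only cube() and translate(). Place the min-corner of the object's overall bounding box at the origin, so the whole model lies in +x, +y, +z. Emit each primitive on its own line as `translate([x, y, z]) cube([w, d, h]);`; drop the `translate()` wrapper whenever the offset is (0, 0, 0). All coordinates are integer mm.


translate([0, 0, 393]) cube([263, 253, 39]);
cube([44, 44, 393]);
translate([219, 0, 0]) cube([44, 44, 393]);
translate([0, 209, 0]) cube([44, 44, 393]);
translate([219, 209, 0]) cube([44, 44, 393]);
translate([44, 0, 324]) cube([175, 44, 28]);
translate([44, 209, 324]) cube([175, 44, 28]);
translate([0, 44, 324]) cube([44, 165, 28]);
translate([219, 44, 324]) cube([44, 165, 28]);


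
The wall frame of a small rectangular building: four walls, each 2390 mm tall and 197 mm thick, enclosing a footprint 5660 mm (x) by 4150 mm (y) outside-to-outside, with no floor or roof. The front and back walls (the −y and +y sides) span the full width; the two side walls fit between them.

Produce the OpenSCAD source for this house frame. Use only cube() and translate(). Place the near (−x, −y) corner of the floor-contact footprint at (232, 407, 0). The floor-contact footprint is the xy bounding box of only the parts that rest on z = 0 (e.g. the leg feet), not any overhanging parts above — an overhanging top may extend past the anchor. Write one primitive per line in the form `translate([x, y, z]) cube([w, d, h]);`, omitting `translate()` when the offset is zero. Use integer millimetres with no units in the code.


translate([232, 407, 0]) cube([5660, 197, 2390]);
translate([232, 4360, 0]) cube([5660, 197, 2390]);
translate([232, 604, 0]) cube([197, 3756, 2390]);
translate([5695, 604, 0]) cube([197, 3756, 2390]);


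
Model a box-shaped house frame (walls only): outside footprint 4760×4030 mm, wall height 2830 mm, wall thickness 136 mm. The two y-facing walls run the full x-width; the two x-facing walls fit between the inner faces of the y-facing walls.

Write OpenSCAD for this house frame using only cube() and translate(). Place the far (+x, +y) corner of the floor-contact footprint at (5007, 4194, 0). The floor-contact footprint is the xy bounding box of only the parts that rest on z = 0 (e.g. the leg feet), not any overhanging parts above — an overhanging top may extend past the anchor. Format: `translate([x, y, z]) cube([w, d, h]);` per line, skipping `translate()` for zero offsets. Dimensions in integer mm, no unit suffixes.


translate([247, 164, 0]) cube([4760, 136, 2830]);
translate([247, 4058, 0]) cube([4760, 136, 2830]);
translate([247, 300, 0]) cube([136, 3758, 2830]);
translate([4871, 300, 0]) cube([136, 3758, 2830]);


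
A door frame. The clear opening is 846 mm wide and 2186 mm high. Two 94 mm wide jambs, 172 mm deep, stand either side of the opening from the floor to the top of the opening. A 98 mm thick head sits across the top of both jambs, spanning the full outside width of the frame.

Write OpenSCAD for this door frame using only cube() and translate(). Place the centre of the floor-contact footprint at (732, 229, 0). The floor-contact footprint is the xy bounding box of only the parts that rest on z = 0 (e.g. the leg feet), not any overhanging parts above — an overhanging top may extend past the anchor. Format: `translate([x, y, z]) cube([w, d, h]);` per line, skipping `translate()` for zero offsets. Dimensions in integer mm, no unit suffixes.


translate([215, 143, 0]) cube([94, 172, 2186]);
translate([1155, 143, 0]) cube([94, 172, 2186]);
translate([215, 143, 2186]) cube([1034, 172, 98]);


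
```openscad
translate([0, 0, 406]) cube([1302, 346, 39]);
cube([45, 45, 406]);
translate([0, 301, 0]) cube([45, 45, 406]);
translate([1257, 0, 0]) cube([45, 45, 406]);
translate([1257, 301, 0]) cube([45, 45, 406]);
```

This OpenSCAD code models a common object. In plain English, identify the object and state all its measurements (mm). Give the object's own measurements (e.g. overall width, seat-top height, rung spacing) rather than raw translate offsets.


A long wooden bench with a 1302 mm (x) × 346 mm (y) seat, 39 mm thick, its top surface 445 mm above the floor. Four 45 mm square legs at the seat corners, flush with the edges, run from z = 0 to the seat underside.


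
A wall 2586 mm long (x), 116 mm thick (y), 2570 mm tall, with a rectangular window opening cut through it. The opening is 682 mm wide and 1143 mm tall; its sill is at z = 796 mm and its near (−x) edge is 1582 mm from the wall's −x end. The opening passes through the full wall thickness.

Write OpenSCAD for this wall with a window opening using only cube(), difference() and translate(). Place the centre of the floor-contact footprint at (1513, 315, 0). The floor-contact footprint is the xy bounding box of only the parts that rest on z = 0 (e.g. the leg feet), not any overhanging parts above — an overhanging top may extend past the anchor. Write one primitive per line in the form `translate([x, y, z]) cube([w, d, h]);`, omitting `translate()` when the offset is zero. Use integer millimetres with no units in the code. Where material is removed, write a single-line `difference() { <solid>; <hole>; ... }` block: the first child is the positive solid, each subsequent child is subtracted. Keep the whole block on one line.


difference() { translate([220, 257, 0]) cube([2586, 116, 2570]); translate([1802, 257, 796]) cube([682, 116, 1143]); }


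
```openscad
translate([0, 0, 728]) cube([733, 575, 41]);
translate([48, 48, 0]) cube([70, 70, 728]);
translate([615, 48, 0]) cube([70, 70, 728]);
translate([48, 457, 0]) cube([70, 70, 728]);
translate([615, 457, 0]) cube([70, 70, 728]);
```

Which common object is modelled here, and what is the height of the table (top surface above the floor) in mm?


A table. The table height is 769 mm.

A 733×575×41 slab sits at z = 728 on four 70 mm square posts — a table. The top surface is at 728 + 41 = 769 mm.


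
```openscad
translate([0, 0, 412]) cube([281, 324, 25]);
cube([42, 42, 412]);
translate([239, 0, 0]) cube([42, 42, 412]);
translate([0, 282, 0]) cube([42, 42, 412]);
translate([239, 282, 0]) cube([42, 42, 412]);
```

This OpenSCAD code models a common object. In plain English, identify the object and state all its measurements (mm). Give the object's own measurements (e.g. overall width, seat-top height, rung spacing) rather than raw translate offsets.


A four-legged stool. The seat is a 281×324×25 mm slab whose top surface is at z = 437 mm; four square legs, each 42×42 mm in cross-section, run from the floor (z = 0) to the underside of the seat, each flush with a corner of the seat.


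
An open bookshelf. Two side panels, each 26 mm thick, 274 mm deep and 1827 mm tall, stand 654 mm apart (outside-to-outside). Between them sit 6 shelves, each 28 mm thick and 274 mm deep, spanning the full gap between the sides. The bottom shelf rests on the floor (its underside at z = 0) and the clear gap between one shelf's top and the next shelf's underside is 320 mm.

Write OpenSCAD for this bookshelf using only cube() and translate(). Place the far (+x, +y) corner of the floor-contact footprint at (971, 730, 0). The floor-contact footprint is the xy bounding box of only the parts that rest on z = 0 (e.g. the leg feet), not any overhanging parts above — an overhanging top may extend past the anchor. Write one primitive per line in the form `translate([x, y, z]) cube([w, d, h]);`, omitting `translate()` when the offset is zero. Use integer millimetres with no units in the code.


translate([317, 456, 0]) cube([26, 274, 1827]);
translate([945, 456, 0]) cube([26, 274, 1827]);
translate([343, 456, 0]) cube([602, 274, 28]);
translate([343, 456, 348]) cube([602, 274, 28]);
translate([343, 456, 696]) cube([602, 274, 28]);
translate([343, 456, 1044]) cube([602, 274, 28]);
translate([343, 456, 1392]) cube([602, 274, 28]);
translate([343, 456, 1740]) cube([602, 274, 28]);


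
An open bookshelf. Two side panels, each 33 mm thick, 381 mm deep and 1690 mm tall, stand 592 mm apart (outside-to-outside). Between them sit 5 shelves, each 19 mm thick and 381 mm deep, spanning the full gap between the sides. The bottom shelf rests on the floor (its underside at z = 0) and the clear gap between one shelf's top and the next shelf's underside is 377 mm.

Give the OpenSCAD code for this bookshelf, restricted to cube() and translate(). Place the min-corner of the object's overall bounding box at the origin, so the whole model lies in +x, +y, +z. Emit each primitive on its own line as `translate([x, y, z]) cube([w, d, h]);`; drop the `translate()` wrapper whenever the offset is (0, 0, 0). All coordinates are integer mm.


cube([33, 381, 1690]);
translate([559, 0, 0]) cube([33, 381, 1690]);
translate([33, 0, 0]) cube([526, 381, 19]);
translate([33, 0, 396]) cube([526, 381, 19]);
translate([33, 0, 792]) cube([526, 381, 19]);
translate([33, 0, 1188]) cube([526, 381, 19]);
translate([33, 0, 1584]) cube([526, 381, 19]);


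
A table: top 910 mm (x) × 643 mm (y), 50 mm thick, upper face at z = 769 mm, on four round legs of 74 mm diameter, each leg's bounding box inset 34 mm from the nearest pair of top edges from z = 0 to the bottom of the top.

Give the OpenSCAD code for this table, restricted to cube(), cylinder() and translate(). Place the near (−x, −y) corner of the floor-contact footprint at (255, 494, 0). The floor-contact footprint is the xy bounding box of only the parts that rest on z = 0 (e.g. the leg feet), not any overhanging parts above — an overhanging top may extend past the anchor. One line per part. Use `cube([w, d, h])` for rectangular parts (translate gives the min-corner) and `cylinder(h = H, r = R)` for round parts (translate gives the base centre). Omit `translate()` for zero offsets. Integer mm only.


// leg_h = 769 - 50 = 719
translate([221, 460, 719]) cube([910, 643, 50]);
translate([292, 531, 0]) cylinder(h = 719, r = 37);
translate([1060, 531, 0]) cylinder(h = 719, r = 37);
translate([292, 1032, 0]) cylinder(h = 719, r = 37);
translate([1060, 1032, 0]) cylinder(h = 719, r = 37);


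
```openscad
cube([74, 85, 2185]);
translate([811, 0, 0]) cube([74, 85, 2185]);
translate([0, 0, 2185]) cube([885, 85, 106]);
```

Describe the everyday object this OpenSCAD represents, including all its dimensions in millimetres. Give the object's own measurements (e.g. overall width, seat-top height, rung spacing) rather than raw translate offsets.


A door frame. The clear opening is 737 mm wide and 2185 mm high. Two 74 mm wide jambs, 85 mm deep, stand either side of the opening from the floor to the top of the opening. A 106 mm thick head sits across the top of both jambs, spanning the full outside width of the frame.


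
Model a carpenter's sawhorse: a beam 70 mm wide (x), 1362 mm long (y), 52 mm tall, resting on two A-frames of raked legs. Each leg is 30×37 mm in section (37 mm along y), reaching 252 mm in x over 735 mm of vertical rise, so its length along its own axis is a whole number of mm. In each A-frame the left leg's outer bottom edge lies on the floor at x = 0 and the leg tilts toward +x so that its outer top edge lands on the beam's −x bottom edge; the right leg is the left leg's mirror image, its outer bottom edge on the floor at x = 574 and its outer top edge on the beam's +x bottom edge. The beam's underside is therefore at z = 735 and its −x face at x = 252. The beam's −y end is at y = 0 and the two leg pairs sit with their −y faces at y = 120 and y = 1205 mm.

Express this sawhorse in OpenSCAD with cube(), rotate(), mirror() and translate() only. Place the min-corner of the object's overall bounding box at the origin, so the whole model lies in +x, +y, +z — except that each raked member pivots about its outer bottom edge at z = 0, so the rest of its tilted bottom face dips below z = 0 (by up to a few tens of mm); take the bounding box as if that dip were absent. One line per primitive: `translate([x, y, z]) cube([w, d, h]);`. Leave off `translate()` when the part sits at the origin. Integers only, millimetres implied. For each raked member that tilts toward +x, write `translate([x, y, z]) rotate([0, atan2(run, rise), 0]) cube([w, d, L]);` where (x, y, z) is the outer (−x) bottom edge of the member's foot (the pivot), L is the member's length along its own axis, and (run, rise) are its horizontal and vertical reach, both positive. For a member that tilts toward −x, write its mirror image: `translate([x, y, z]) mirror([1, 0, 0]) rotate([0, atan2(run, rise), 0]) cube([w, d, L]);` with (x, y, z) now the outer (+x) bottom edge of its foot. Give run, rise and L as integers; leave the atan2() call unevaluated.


translate([252, 0, 735]) cube([70, 1362, 52]);
translate([0, 120, 0]) rotate([0, atan2(252, 735), 0]) cube([30, 37, 777]);
translate([574, 120, 0]) mirror([1, 0, 0]) rotate([0, atan2(252, 735), 0]) cube([30, 37, 777]);
translate([0, 1205, 0]) rotate([0, atan2(252, 735), 0]) cube([30, 37, 777]);
translate([574, 1205, 0]) mirror([1, 0, 0]) rotate([0, atan2(252, 735), 0]) cube([30, 37, 777]);


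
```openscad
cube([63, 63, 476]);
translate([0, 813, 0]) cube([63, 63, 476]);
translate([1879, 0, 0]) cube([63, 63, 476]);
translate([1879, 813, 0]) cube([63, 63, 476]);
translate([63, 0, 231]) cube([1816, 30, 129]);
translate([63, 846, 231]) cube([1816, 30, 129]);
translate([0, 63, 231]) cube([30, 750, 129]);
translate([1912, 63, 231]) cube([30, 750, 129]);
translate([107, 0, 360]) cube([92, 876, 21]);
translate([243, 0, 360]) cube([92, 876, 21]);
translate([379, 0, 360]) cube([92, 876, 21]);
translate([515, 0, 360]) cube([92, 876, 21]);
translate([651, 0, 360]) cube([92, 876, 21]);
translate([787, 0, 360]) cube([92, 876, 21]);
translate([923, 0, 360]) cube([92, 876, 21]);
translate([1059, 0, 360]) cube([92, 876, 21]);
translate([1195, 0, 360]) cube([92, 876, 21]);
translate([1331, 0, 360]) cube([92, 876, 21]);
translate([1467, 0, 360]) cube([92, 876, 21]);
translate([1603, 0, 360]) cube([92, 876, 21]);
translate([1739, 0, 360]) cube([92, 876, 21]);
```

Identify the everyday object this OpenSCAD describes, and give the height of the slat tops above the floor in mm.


A bed frame. The slat-top height is 381 mm.

Four posts, four rails, and a row of slats — a bed frame. Slats sit on the rails at z = 231 + 129 = 360; with slat thickness 21, the top is 381 mm.


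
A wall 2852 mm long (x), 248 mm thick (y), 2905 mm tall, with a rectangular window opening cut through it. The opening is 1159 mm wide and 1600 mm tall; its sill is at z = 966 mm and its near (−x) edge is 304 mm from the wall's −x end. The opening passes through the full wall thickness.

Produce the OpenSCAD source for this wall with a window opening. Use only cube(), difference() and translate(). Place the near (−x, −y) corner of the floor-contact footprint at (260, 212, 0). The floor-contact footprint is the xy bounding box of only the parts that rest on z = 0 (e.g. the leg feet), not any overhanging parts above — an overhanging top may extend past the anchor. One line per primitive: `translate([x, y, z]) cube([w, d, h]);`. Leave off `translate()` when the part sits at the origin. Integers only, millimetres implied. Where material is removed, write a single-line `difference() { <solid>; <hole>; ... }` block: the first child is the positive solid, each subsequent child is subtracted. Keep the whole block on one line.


difference() { translate([260, 212, 0]) cube([2852, 248, 2905]); translate([564, 212, 966]) cube([1159, 248, 1600]); }
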